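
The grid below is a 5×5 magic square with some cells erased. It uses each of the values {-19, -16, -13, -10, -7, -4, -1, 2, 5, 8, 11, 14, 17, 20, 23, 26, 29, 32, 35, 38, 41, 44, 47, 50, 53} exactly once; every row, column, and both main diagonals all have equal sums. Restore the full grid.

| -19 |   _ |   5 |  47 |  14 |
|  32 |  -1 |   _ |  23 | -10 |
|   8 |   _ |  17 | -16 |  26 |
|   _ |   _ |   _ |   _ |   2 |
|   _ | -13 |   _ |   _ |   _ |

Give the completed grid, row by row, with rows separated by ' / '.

-19 38 5 47 14 / 32 -1 41 23 -10 / 8 50 17 -16 26 / 44 11 -7 35 2 / 20 -13 29 -4 53

The 25 entries sum to 425, so each line sums to 425/5 = 85.
Row 1 needs 85; the known cells sum to 47, so (1,2) = 38.
Row 2 must total 85; the given cells sum to 44, so (2,3) = 41.
Row 3 needs 85; the known cells sum to 35, so (3,2) = 50.
The remaining cell in column 2 is (4,2) = 85 − 74 = 11.
Using column 5: 14 + (-10) + 26 + 2 + ? → (5,5) = 85 − 32 = 53.
Main diagonal needs 85; the known cells sum to 50, so (4,4) = 35.
Anti-diagonal: 14 + 23 + 17 + 11 + ? = 85, so (5,1) = 20.
Column 1: -19 + 32 + 8 + 20 + ? = 85, so (4,1) = 44.
Using column 4: 47 + 23 + (-16) + 35 + ? → (5,4) = 85 − 89 = -4.
Row 4: 44 + 11 + 35 + 2 + ? = 85, so (4,3) = -7.
Row 5 needs 85; the known cells sum to 56, so (5,3) = 29.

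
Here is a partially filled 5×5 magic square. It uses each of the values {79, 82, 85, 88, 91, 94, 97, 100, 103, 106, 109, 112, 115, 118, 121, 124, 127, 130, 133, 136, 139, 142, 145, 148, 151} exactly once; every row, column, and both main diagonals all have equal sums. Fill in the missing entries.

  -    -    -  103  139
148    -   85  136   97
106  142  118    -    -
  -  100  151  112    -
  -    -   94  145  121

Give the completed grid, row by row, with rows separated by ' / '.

115 91 127 103 139 / 148 109 85 136 97 / 106 142 118 79 130 / 124 100 151 112 88 / 82 133 94 145 121

The 25 entries sum to 2875, so each line sums to 2875/5 = 575.
Row 2 needs 575; the known cells sum to 466, so (2,2) = 109.
Column 3 must total 575; the given cells sum to 448, so (1,3) = 127.
The remaining cell in column 4 is (3,4) = 575 − 496 = 79.
The remaining cell in main diagonal is (1,1) = 575 − 460 = 115.
Anti-diagonal must total 575; the given cells sum to 493, so (5,1) = 82.
Row 1 must total 575; the given cells sum to 484, so (1,2) = 91.
Row 3 must total 575; the given cells sum to 445, so (3,5) = 130.
Using row 5: 82 + 94 + 145 + 121 + ? → (5,2) = 575 − 442 = 133.
Column 1: 115 + 148 + 106 + 82 + ? = 575, so (4,1) = 124.
Column 5: 139 + 97 + 130 + 121 + ? = 575, so (4,5) = 88.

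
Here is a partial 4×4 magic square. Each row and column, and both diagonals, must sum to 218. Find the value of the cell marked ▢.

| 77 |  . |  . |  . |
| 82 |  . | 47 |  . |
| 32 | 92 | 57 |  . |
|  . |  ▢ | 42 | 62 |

Row 3 must total 218; the given cells sum to 181, so (3,4) = 37.
Column 1: 77 + 82 + 32 + ? = 218, so (4,1) = 27.
The remaining cell in column 3 is (1,3) = 218 − 146 = 72.
Main diagonal must total 218; the given cells sum to 196, so (2,2) = 22.
Using anti-diagonal: 47 + 92 + 27 + ? → (1,4) = 218 − 166 = 52.
The remaining cell in row 1 is (1,2) = 218 − 201 = 17.
Using row 2: 82 + 22 + 47 + ? → (2,4) = 218 − 151 = 67.
Row 4 needs 218; the known cells sum to 131, so (4,2) = 87.

87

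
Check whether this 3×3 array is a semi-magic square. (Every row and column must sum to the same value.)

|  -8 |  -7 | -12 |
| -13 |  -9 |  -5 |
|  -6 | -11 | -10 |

Row 1: -8 + (-7) + (-12) = -27.
Row 2: -13 + (-9) + (-5) = -27.
Row 3: -6 + (-11) + (-10) = -27.
Column 1: -8 + (-13) + (-6) = -27.
Column 2: -7 + (-9) + (-11) = -27.
Column 3: -12 + (-5) + (-10) = -27.
All lines sum to -27.

Yes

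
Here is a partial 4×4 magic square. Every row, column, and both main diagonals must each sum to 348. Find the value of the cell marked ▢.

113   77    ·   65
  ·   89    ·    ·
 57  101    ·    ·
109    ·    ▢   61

Row 1: 113 + 77 + 65 + ? = 348, so (1,3) = 93.
Using column 1: 113 + 57 + 109 + ? → (2,1) = 348 − 279 = 69.
Column 2 must total 348; the given cells sum to 267, so (4,2) = 81.
Main diagonal needs 348; the known cells sum to 263, so (3,3) = 85.
Anti-diagonal: 65 + 101 + 109 + ? = 348, so (2,3) = 73.
Using row 2: 69 + 89 + 73 + ? → (2,4) = 348 − 231 = 117.
Row 3: 57 + 101 + 85 + ? = 348, so (3,4) = 105.
From row 4, 348 − (109 + 81 + 61) gives (4,3) = 97.

97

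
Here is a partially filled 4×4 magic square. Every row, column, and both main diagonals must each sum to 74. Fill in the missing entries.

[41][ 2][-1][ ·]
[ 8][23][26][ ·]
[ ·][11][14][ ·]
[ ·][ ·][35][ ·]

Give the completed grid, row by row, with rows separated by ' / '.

From row 1, 74 − (41 + 2 + (-1)) gives (1,4) = 32.
From row 2, 74 − (8 + 23 + 26) gives (2,4) = 17.
The remaining cell in column 2 is (4,2) = 74 − 36 = 38.
Main diagonal needs 74; the known cells sum to 78, so (4,4) = -4.
The remaining cell in anti-diagonal is (4,1) = 74 − 69 = 5.
Column 1 needs 74; the known cells sum to 54, so (3,1) = 20.
The remaining cell in column 4 is (3,4) = 74 − 45 = 29.

41 2 -1 32 / 8 23 26 17 / 20 11 14 29 / 5 38 35 -4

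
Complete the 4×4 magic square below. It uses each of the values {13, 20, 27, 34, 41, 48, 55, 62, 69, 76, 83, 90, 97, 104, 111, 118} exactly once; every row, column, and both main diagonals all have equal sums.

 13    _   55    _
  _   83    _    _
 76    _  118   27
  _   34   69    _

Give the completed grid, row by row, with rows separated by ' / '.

The 16 entries sum to 1048, so each line sums to 1048/4 = 262.
Row 3: 76 + 118 + 27 + ? = 262, so (3,2) = 41.
Using column 2: 83 + 41 + 34 + ? → (1,2) = 262 − 158 = 104.
From column 3, 262 − (55 + 118 + 69) gives (2,3) = 20.
Main diagonal: 13 + 83 + 118 + ? = 262, so (4,4) = 48.
From row 1, 262 − (13 + 104 + 55) gives (1,4) = 90.
From row 4, 262 − (34 + 69 + 48) gives (4,1) = 111.
Column 1 needs 262; the known cells sum to 200, so (2,1) = 62.
Using column 4: 90 + 27 + 48 + ? → (2,4) = 262 − 165 = 97.

13 104 55 90 / 62 83 20 97 / 76 41 118 27 / 111 34 69 48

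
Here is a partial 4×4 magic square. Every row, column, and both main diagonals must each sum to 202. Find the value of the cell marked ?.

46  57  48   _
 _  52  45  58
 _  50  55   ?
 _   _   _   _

Row 1 needs 202; the known cells sum to 151, so (1,4) = 51.
Row 2: 52 + 45 + 58 + ? = 202, so (2,1) = 47.
Column 2 must total 202; the given cells sum to 159, so (4,2) = 43.
Column 3 needs 202; the known cells sum to 148, so (4,3) = 54.
Using main diagonal: 46 + 52 + 55 + ? → (4,4) = 202 − 153 = 49.
Anti-diagonal needs 202; the known cells sum to 146, so (4,1) = 56.
Column 1 needs 202; the known cells sum to 149, so (3,1) = 53.
Column 4 needs 202; the known cells sum to 158, so (3,4) = 44.

44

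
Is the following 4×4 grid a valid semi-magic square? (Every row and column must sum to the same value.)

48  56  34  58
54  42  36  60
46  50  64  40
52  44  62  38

Row 1: 48 + 56 + 34 + 58 = 196.
Row 2: 54 + 42 + 36 + 60 = 192.
Row 3: 46 + 50 + 64 + 40 = 200.
Row 4: 52 + 44 + 62 + 38 = 196.
Column 1: 48 + 54 + 46 + 52 = 200.
Column 2: 56 + 42 + 50 + 44 = 192.
Column 3: 34 + 36 + 64 + 62 = 196.
Column 4: 58 + 60 + 40 + 38 = 196.

No — row 1 sums to 196 but column 1 sums to 200.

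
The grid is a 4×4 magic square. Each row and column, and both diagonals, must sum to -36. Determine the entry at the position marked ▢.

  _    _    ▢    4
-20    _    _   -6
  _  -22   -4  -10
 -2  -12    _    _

-18

Row 3 must total -36; the given cells sum to -36, so (3,1) = 0.
Column 1 must total -36; the given cells sum to -22, so (1,1) = -14.
The remaining cell in column 4 is (4,4) = -36 − (-12) = -24.
Main diagonal must total -36; the given cells sum to -42, so (2,2) = 6.
Anti-diagonal: 4 + (-22) + (-2) + ? = -36, so (2,3) = -16.
Using row 4: -2 + (-12) + (-24) + ? → (4,3) = -36 − (-38) = 2.
From column 2, -36 − (6 + (-22) + (-12)) gives (1,2) = -8.
Column 3 needs -36; the known cells sum to -18, so (1,3) = -18.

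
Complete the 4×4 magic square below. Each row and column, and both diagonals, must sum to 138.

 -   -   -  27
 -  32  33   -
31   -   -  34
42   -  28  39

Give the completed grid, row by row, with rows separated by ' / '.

30 41 40 27 / 35 32 33 38 / 31 36 37 34 / 42 29 28 39

Row 4: 42 + 28 + 39 + ? = 138, so (4,2) = 29.
Using column 4: 27 + 34 + 39 + ? → (2,4) = 138 − 100 = 38.
Anti-diagonal: 27 + 33 + 42 + ? = 138, so (3,2) = 36.
Using row 2: 32 + 33 + 38 + ? → (2,1) = 138 − 103 = 35.
Row 3 needs 138; the known cells sum to 101, so (3,3) = 37.
Using column 1: 35 + 31 + 42 + ? → (1,1) = 138 − 108 = 30.
The remaining cell in column 2 is (1,2) = 138 − 97 = 41.
The remaining cell in column 3 is (1,3) = 138 − 98 = 40.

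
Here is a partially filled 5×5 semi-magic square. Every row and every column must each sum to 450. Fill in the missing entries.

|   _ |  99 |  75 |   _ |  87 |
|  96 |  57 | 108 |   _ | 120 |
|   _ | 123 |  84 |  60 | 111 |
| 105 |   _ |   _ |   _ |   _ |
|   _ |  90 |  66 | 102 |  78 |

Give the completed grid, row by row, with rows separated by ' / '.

63 99 75 126 87 / 96 57 108 69 120 / 72 123 84 60 111 / 105 81 117 93 54 / 114 90 66 102 78

Row 2 must total 450; the given cells sum to 381, so (2,4) = 69.
Row 3: 123 + 84 + 60 + 111 + ? = 450, so (3,1) = 72.
Row 5 needs 450; the known cells sum to 336, so (5,1) = 114.
Column 1 needs 450; the known cells sum to 387, so (1,1) = 63.
Column 2 needs 450; the known cells sum to 369, so (4,2) = 81.
From column 3, 450 − (75 + 108 + 84 + 66) gives (4,3) = 117.
Column 5 needs 450; the known cells sum to 396, so (4,5) = 54.
Row 1 must total 450; the given cells sum to 324, so (1,4) = 126.
The remaining cell in row 4 is (4,4) = 450 − 357 = 93.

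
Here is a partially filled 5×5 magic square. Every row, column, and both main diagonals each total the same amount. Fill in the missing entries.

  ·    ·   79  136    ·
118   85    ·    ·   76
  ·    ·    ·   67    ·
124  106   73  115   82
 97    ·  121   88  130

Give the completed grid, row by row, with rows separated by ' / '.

Row 4 is already complete: 124 + 106 + 73 + 115 + 82 = 500, so that is the magic constant.
Row 5 needs 500; the known cells sum to 436, so (5,2) = 64.
From column 4, 500 − (136 + 67 + 115 + 88) gives (2,4) = 94.
Using row 2: 118 + 85 + 94 + 76 + ? → (2,3) = 500 − 373 = 127.
From column 3, 500 − (79 + 127 + 73 + 121) gives (3,3) = 100.
From main diagonal, 500 − (85 + 100 + 115 + 130) gives (1,1) = 70.
Using anti-diagonal: 94 + 100 + 106 + 97 + ? → (1,5) = 500 − 397 = 103.
Row 1 must total 500; the given cells sum to 388, so (1,2) = 112.
Column 1: 70 + 118 + 124 + 97 + ? = 500, so (3,1) = 91.
Column 2: 112 + 85 + 106 + 64 + ? = 500, so (3,2) = 133.
The remaining cell in column 5 is (3,5) = 500 − 391 = 109.

70 112 79 136 103 / 118 85 127 94 76 / 91 133 100 67 109 / 124 106 73 115 82 / 97 64 121 88 130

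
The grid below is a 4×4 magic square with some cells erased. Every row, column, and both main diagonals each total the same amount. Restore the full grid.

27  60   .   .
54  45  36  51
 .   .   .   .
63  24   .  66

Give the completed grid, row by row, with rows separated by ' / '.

Row 2 is already complete: 54 + 45 + 36 + 51 = 186, so that is the magic constant.
The remaining cell in row 4 is (4,3) = 186 − 153 = 33.
Column 1: 27 + 54 + 63 + ? = 186, so (3,1) = 42.
Column 2 must total 186; the given cells sum to 129, so (3,2) = 57.
The remaining cell in main diagonal is (3,3) = 186 − 138 = 48.
From anti-diagonal, 186 − (36 + 57 + 63) gives (1,4) = 30.
From row 1, 186 − (27 + 60 + 30) gives (1,3) = 69.
Row 3 needs 186; the known cells sum to 147, so (3,4) = 39.

27 60 69 30 / 54 45 36 51 / 42 57 48 39 / 63 24 33 66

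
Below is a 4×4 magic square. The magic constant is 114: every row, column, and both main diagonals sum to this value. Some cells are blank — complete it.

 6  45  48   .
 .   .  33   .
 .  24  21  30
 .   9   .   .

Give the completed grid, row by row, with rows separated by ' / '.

Row 1 must total 114; the given cells sum to 99, so (1,4) = 15.
Row 3: 24 + 21 + 30 + ? = 114, so (3,1) = 39.
The remaining cell in column 2 is (2,2) = 114 − 78 = 36.
Column 3: 48 + 33 + 21 + ? = 114, so (4,3) = 12.
From main diagonal, 114 − (6 + 36 + 21) gives (4,4) = 51.
The remaining cell in anti-diagonal is (4,1) = 114 − 72 = 42.
From column 1, 114 − (6 + 39 + 42) gives (2,1) = 27.
Column 4: 15 + 30 + 51 + ? = 114, so (2,4) = 18.

6 45 48 15 / 27 36 33 18 / 39 24 21 30 / 42 9 12 51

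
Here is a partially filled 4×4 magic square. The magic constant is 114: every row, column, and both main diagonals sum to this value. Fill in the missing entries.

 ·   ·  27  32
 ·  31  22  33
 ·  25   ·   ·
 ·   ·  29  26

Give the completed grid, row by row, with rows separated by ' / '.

21 34 27 32 / 28 31 22 33 / 30 25 36 23 / 35 24 29 26

Row 2 must total 114; the given cells sum to 86, so (2,1) = 28.
The remaining cell in column 3 is (3,3) = 114 − 78 = 36.
Column 4: 32 + 33 + 26 + ? = 114, so (3,4) = 23.
Main diagonal must total 114; the given cells sum to 93, so (1,1) = 21.
Anti-diagonal must total 114; the given cells sum to 79, so (4,1) = 35.
The remaining cell in row 1 is (1,2) = 114 − 80 = 34.
Row 3 needs 114; the known cells sum to 84, so (3,1) = 30.
From row 4, 114 − (35 + 29 + 26) gives (4,2) = 24.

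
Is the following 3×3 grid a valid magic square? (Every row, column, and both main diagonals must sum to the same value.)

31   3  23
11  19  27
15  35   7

Yes

Row 1: 31 + 3 + 23 = 57.
Row 2: 11 + 19 + 27 = 57.
Row 3: 15 + 35 + 7 = 57.
Column 1: 31 + 11 + 15 = 57.
Column 2: 3 + 19 + 35 = 57.
Column 3: 23 + 27 + 7 = 57.
Main diagonal: 31 + 19 + 7 = 57.
Anti-diagonal: 23 + 19 + 15 = 57.
All lines sum to 57.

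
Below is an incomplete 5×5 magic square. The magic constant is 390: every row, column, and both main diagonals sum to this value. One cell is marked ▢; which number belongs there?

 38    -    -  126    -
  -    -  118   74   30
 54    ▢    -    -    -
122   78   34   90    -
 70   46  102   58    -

Row 4: 122 + 78 + 34 + 90 + ? = 390, so (4,5) = 66.
Row 5: 70 + 46 + 102 + 58 + ? = 390, so (5,5) = 114.
From column 1, 390 − (38 + 54 + 122 + 70) gives (2,1) = 106.
Column 4: 126 + 74 + 90 + 58 + ? = 390, so (3,4) = 42.
Row 2: 106 + 118 + 74 + 30 + ? = 390, so (2,2) = 62.
Main diagonal must total 390; the given cells sum to 304, so (3,3) = 86.
Anti-diagonal: 74 + 86 + 78 + 70 + ? = 390, so (1,5) = 82.
Column 3 must total 390; the given cells sum to 340, so (1,3) = 50.
Using column 5: 82 + 30 + 66 + 114 + ? → (3,5) = 390 − 292 = 98.
Row 1 needs 390; the known cells sum to 296, so (1,2) = 94.
Row 3 needs 390; the known cells sum to 280, so (3,2) = 110.

110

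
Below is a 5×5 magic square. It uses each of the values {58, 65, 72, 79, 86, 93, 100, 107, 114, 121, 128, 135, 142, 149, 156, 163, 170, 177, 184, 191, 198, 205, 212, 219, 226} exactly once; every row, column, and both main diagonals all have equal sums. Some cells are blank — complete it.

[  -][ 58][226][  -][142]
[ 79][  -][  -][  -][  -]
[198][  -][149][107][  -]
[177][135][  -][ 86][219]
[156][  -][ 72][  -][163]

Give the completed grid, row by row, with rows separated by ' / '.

The 25 entries sum to 3550, so each line sums to 3550/5 = 710.
The remaining cell in row 4 is (4,3) = 710 − 617 = 93.
Using column 1: 79 + 198 + 177 + 156 + ? → (1,1) = 710 − 610 = 100.
From column 3, 710 − (226 + 149 + 93 + 72) gives (2,3) = 170.
Main diagonal must total 710; the given cells sum to 498, so (2,2) = 212.
Anti-diagonal needs 710; the known cells sum to 582, so (2,4) = 128.
Row 1 needs 710; the known cells sum to 526, so (1,4) = 184.
The remaining cell in row 2 is (2,5) = 710 − 589 = 121.
Column 4 must total 710; the given cells sum to 505, so (5,4) = 205.
Using column 5: 142 + 121 + 219 + 163 + ? → (3,5) = 710 − 645 = 65.
Row 3 must total 710; the given cells sum to 519, so (3,2) = 191.
Row 5 must total 710; the given cells sum to 596, so (5,2) = 114.

100 58 226 184 142 / 79 212 170 128 121 / 198 191 149 107 65 / 177 135 93 86 219 / 156 114 72 205 163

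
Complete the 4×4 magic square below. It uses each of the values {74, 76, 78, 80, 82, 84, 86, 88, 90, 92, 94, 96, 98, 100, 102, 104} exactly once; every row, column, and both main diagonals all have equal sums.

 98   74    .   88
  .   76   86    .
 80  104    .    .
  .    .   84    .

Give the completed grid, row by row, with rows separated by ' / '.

98 74 96 88 / 100 76 86 94 / 80 104 90 82 / 78 102 84 92

The 16 entries sum to 1424, so each line sums to 1424/4 = 356.
Row 1 needs 356; the known cells sum to 260, so (1,3) = 96.
Column 2 must total 356; the given cells sum to 254, so (4,2) = 102.
Column 3: 96 + 86 + 84 + ? = 356, so (3,3) = 90.
Main diagonal must total 356; the given cells sum to 264, so (4,4) = 92.
Anti-diagonal: 88 + 86 + 104 + ? = 356, so (4,1) = 78.
Using row 3: 80 + 104 + 90 + ? → (3,4) = 356 − 274 = 82.
From column 1, 356 − (98 + 80 + 78) gives (2,1) = 100.
Using column 4: 88 + 82 + 92 + ? → (2,4) = 356 − 262 = 94.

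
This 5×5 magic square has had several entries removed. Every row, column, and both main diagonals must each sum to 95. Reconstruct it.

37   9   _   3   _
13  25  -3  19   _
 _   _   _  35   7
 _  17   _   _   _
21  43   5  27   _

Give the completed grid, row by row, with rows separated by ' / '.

37 9 31 3 15 / 13 25 -3 19 41 / 29 1 23 35 7 / -5 17 39 11 33 / 21 43 5 27 -1

Row 2 needs 95; the known cells sum to 54, so (2,5) = 41.
From row 5, 95 − (21 + 43 + 5 + 27) gives (5,5) = -1.
From column 2, 95 − (9 + 25 + 17 + 43) gives (3,2) = 1.
Using column 4: 3 + 19 + 35 + 27 + ? → (4,4) = 95 − 84 = 11.
Main diagonal needs 95; the known cells sum to 72, so (3,3) = 23.
Anti-diagonal needs 95; the known cells sum to 80, so (1,5) = 15.
Row 1 needs 95; the known cells sum to 64, so (1,3) = 31.
Using row 3: 1 + 23 + 35 + 7 + ? → (3,1) = 95 − 66 = 29.
The remaining cell in column 1 is (4,1) = 95 − 100 = -5.
Column 3: 31 + (-3) + 23 + 5 + ? = 95, so (4,3) = 39.
From column 5, 95 − (15 + 41 + 7 + (-1)) gives (4,5) = 33.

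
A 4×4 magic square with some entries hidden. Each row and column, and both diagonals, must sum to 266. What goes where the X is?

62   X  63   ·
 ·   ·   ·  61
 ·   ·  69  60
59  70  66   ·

67

Row 4 must total 266; the given cells sum to 195, so (4,4) = 71.
Column 3 needs 266; the known cells sum to 198, so (2,3) = 68.
The remaining cell in column 4 is (1,4) = 266 − 192 = 74.
Using main diagonal: 62 + 69 + 71 + ? → (2,2) = 266 − 202 = 64.
Using anti-diagonal: 74 + 68 + 59 + ? → (3,2) = 266 − 201 = 65.
Row 1: 62 + 63 + 74 + ? = 266, so (1,2) = 67.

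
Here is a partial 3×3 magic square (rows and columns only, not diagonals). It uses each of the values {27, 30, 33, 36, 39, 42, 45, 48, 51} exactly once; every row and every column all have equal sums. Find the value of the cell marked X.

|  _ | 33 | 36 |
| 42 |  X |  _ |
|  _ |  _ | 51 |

45

The 9 entries sum to 351, so each line sums to 351/3 = 117.
Row 1: 33 + 36 + ? = 117, so (1,1) = 48.
From column 1, 117 − (48 + 42) gives (3,1) = 27.
Column 3 needs 117; the known cells sum to 87, so (2,3) = 30.
Row 2 needs 117; the known cells sum to 72, so (2,2) = 45.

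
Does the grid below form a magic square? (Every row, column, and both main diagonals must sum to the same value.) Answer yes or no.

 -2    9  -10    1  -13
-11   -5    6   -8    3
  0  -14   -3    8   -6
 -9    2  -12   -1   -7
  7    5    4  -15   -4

No — column 2 sums to -3 but column 5 sums to -27.

Row 1: -2 + 9 + (-10) + 1 + (-13) = -15.
Row 2: -11 + (-5) + 6 + (-8) + 3 = -15.
Row 3: 0 + (-14) + (-3) + 8 + (-6) = -15.
Row 4: -9 + 2 + (-12) + (-1) + (-7) = -27.
Row 5: 7 + 5 + 4 + (-15) + (-4) = -3.
Column 1: -2 + (-11) + 0 + (-9) + 7 = -15.
Column 2: 9 + (-5) + (-14) + 2 + 5 = -3.
Column 3: -10 + 6 + (-3) + (-12) + 4 = -15.
Column 4: 1 + (-8) + 8 + (-1) + (-15) = -15.
Column 5: -13 + 3 + (-6) + (-7) + (-4) = -27.
Main diagonal: -2 + (-5) + (-3) + (-1) + (-4) = -15.
Anti-diagonal: -13 + (-8) + (-3) + 2 + 7 = -15.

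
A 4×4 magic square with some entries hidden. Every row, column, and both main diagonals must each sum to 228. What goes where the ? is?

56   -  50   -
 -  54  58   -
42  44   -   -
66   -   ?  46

48

Column 1: 56 + 42 + 66 + ? = 228, so (2,1) = 64.
Using main diagonal: 56 + 54 + 46 + ? → (3,3) = 228 − 156 = 72.
From anti-diagonal, 228 − (58 + 44 + 66) gives (1,4) = 60.
Row 1 must total 228; the given cells sum to 166, so (1,2) = 62.
From row 2, 228 − (64 + 54 + 58) gives (2,4) = 52.
Row 3 needs 228; the known cells sum to 158, so (3,4) = 70.
From column 2, 228 − (62 + 54 + 44) gives (4,2) = 68.
The remaining cell in column 3 is (4,3) = 228 − 180 = 48.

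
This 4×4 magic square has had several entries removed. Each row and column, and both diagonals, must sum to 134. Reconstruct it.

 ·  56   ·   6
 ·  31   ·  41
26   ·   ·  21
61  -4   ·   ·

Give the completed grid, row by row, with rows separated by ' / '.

From column 2, 134 − (56 + 31 + (-4)) gives (3,2) = 51.
Using column 4: 6 + 41 + 21 + ? → (4,4) = 134 − 68 = 66.
From anti-diagonal, 134 − (6 + 51 + 61) gives (2,3) = 16.
The remaining cell in row 2 is (2,1) = 134 − 88 = 46.
Row 3 must total 134; the given cells sum to 98, so (3,3) = 36.
Row 4: 61 + (-4) + 66 + ? = 134, so (4,3) = 11.
From column 1, 134 − (46 + 26 + 61) gives (1,1) = 1.
Column 3 needs 134; the known cells sum to 63, so (1,3) = 71.

1 56 71 6 / 46 31 16 41 / 26 51 36 21 / 61 -4 11 66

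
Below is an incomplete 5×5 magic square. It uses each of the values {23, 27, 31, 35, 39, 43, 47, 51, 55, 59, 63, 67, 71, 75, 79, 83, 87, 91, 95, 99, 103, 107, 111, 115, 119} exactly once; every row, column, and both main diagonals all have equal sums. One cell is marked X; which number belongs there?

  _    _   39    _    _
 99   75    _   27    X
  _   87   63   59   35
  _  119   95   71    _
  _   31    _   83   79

103

The 25 entries sum to 1775, so each line sums to 1775/5 = 355.
The remaining cell in row 3 is (3,1) = 355 − 244 = 111.
The remaining cell in column 2 is (1,2) = 355 − 312 = 43.
Column 4 must total 355; the given cells sum to 240, so (1,4) = 115.
Main diagonal needs 355; the known cells sum to 288, so (1,1) = 67.
The remaining cell in row 1 is (1,5) = 355 − 264 = 91.
Anti-diagonal must total 355; the given cells sum to 300, so (5,1) = 55.
From row 5, 355 − (55 + 31 + 83 + 79) gives (5,3) = 107.
Column 1: 67 + 99 + 111 + 55 + ? = 355, so (4,1) = 23.
Using column 3: 39 + 63 + 95 + 107 + ? → (2,3) = 355 − 304 = 51.
Row 2 needs 355; the known cells sum to 252, so (2,5) = 103.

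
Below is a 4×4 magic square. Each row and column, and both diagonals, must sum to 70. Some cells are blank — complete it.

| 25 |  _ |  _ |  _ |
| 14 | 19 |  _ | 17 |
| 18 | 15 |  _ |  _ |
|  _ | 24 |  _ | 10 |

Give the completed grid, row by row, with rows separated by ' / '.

Row 2 needs 70; the known cells sum to 50, so (2,3) = 20.
From column 1, 70 − (25 + 14 + 18) gives (4,1) = 13.
Column 2 needs 70; the known cells sum to 58, so (1,2) = 12.
Main diagonal must total 70; the given cells sum to 54, so (3,3) = 16.
Anti-diagonal must total 70; the given cells sum to 48, so (1,4) = 22.
The remaining cell in row 1 is (1,3) = 70 − 59 = 11.
Row 3 must total 70; the given cells sum to 49, so (3,4) = 21.
From row 4, 70 − (13 + 24 + 10) gives (4,3) = 23.

25 12 11 22 / 14 19 20 17 / 18 15 16 21 / 13 24 23 10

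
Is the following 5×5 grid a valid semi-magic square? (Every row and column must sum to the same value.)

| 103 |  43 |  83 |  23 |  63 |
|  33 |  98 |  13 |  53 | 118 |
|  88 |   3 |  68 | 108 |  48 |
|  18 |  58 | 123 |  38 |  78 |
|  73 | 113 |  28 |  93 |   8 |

Row 1: 103 + 43 + 83 + 23 + 63 = 315.
Row 2: 33 + 98 + 13 + 53 + 118 = 315.
Row 3: 88 + 3 + 68 + 108 + 48 = 315.
Row 4: 18 + 58 + 123 + 38 + 78 = 315.
Row 5: 73 + 113 + 28 + 93 + 8 = 315.
Column 1: 103 + 33 + 88 + 18 + 73 = 315.
Column 2: 43 + 98 + 3 + 58 + 113 = 315.
Column 3: 83 + 13 + 68 + 123 + 28 = 315.
Column 4: 23 + 53 + 108 + 38 + 93 = 315.
Column 5: 63 + 118 + 48 + 78 + 8 = 315.
All lines sum to 315.

Yes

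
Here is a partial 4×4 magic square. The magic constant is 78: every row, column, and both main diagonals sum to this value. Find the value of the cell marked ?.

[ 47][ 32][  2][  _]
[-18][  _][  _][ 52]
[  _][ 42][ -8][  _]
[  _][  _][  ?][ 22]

57

Row 1 needs 78; the known cells sum to 81, so (1,4) = -3.
From column 4, 78 − (-3 + 52 + 22) gives (3,4) = 7.
Main diagonal: 47 + (-8) + 22 + ? = 78, so (2,2) = 17.
Row 2 needs 78; the known cells sum to 51, so (2,3) = 27.
Row 3 must total 78; the given cells sum to 41, so (3,1) = 37.
Column 1 needs 78; the known cells sum to 66, so (4,1) = 12.
From column 2, 78 − (32 + 17 + 42) gives (4,2) = -13.
The remaining cell in column 3 is (4,3) = 78 − 21 = 57.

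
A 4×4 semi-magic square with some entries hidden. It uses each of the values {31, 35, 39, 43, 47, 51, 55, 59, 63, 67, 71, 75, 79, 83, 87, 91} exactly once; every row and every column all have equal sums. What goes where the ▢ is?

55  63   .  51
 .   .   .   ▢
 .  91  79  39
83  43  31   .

67

The 16 entries sum to 976, so each line sums to 976/4 = 244.
Row 1: 55 + 63 + 51 + ? = 244, so (1,3) = 75.
Row 3 needs 244; the known cells sum to 209, so (3,1) = 35.
From row 4, 244 − (83 + 43 + 31) gives (4,4) = 87.
Column 1: 55 + 35 + 83 + ? = 244, so (2,1) = 71.
The remaining cell in column 2 is (2,2) = 244 − 197 = 47.
Column 3: 75 + 79 + 31 + ? = 244, so (2,3) = 59.
Column 4: 51 + 39 + 87 + ? = 244, so (2,4) = 67.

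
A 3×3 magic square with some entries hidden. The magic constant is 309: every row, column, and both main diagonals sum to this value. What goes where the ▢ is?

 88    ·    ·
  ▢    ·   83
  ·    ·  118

123

Column 3 must total 309; the given cells sum to 201, so (1,3) = 108.
The remaining cell in main diagonal is (2,2) = 309 − 206 = 103.
Anti-diagonal must total 309; the given cells sum to 211, so (3,1) = 98.
Using row 1: 88 + 108 + ? → (1,2) = 309 − 196 = 113.
The remaining cell in row 2 is (2,1) = 309 − 186 = 123.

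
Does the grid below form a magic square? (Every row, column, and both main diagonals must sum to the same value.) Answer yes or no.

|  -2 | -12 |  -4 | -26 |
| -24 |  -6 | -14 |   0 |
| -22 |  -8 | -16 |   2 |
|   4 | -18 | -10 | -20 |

Row 1: -2 + (-12) + (-4) + (-26) = -44.
Row 2: -24 + (-6) + (-14) + 0 = -44.
Row 3: -22 + (-8) + (-16) + 2 = -44.
Row 4: 4 + (-18) + (-10) + (-20) = -44.
Column 1: -2 + (-24) + (-22) + 4 = -44.
Column 2: -12 + (-6) + (-8) + (-18) = -44.
Column 3: -4 + (-14) + (-16) + (-10) = -44.
Column 4: -26 + 0 + 2 + (-20) = -44.
Main diagonal: -2 + (-6) + (-16) + (-20) = -44.
Anti-diagonal: -26 + (-14) + (-8) + 4 = -44.
All lines sum to -44.

Yes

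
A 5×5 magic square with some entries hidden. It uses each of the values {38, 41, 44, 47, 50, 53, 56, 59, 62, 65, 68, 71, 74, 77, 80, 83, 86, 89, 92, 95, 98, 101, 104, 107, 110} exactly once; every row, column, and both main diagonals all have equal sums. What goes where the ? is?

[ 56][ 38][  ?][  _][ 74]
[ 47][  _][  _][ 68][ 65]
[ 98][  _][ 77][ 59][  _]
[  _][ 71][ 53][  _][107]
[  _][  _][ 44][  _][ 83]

110

The 25 entries sum to 1850, so each line sums to 1850/5 = 370.
Using column 5: 74 + 65 + 107 + 83 + ? → (3,5) = 370 − 329 = 41.
From anti-diagonal, 370 − (74 + 68 + 77 + 71) gives (5,1) = 80.
The remaining cell in row 3 is (3,2) = 370 − 275 = 95.
Using column 1: 56 + 47 + 98 + 80 + ? → (4,1) = 370 − 281 = 89.
Row 4 needs 370; the known cells sum to 320, so (4,4) = 50.
Main diagonal must total 370; the given cells sum to 266, so (2,2) = 104.
From row 2, 370 − (47 + 104 + 68 + 65) gives (2,3) = 86.
Column 2 must total 370; the given cells sum to 308, so (5,2) = 62.
Column 3 must total 370; the given cells sum to 260, so (1,3) = 110.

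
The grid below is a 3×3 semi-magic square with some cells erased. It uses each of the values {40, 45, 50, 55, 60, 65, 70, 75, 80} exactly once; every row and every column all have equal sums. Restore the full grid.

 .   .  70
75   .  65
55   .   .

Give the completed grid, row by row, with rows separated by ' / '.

50 60 70 / 75 40 65 / 55 80 45

The 9 entries sum to 540, so each line sums to 540/3 = 180.
From row 2, 180 − (75 + 65) gives (2,2) = 40.
Column 1 must total 180; the given cells sum to 130, so (1,1) = 50.
The remaining cell in column 3 is (3,3) = 180 − 135 = 45.
The remaining cell in row 1 is (1,2) = 180 − 120 = 60.
Row 3: 55 + 45 + ? = 180, so (3,2) = 80.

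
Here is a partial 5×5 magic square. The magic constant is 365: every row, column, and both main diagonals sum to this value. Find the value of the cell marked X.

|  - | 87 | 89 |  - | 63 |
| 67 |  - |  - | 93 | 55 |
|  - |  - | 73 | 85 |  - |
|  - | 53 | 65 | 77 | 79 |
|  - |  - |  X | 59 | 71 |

57

Row 4: 53 + 65 + 77 + 79 + ? = 365, so (4,1) = 91.
Column 4 must total 365; the given cells sum to 314, so (1,4) = 51.
Column 5 needs 365; the known cells sum to 268, so (3,5) = 97.
From anti-diagonal, 365 − (63 + 93 + 73 + 53) gives (5,1) = 83.
Row 1 needs 365; the known cells sum to 290, so (1,1) = 75.
Column 1: 75 + 67 + 91 + 83 + ? = 365, so (3,1) = 49.
Using main diagonal: 75 + 73 + 77 + 71 + ? → (2,2) = 365 − 296 = 69.
From row 2, 365 − (67 + 69 + 93 + 55) gives (2,3) = 81.
Row 3: 49 + 73 + 85 + 97 + ? = 365, so (3,2) = 61.
From column 2, 365 − (87 + 69 + 61 + 53) gives (5,2) = 95.
Using column 3: 89 + 81 + 73 + 65 + ? → (5,3) = 365 − 308 = 57.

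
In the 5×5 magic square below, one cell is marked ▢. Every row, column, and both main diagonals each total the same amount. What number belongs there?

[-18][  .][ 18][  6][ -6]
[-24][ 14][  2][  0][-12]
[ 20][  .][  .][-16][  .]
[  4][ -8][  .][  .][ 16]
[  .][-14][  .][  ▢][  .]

Row 2 is complete and sums to -20; that is the magic constant.
Row 1 needs -20; the known cells sum to 0, so (1,2) = -20.
Column 1 needs -20; the known cells sum to -18, so (5,1) = -2.
The remaining cell in column 2 is (3,2) = -20 − (-28) = 8.
The remaining cell in anti-diagonal is (3,3) = -20 − (-16) = -4.
Row 3 needs -20; the known cells sum to 8, so (3,5) = -28.
The remaining cell in column 5 is (5,5) = -20 − (-30) = 10.
Using main diagonal: -18 + 14 + (-4) + 10 + ? → (4,4) = -20 − 2 = -22.
Row 4 needs -20; the known cells sum to -10, so (4,3) = -10.
From column 3, -20 − (18 + 2 + (-4) + (-10)) gives (5,3) = -26.
Column 4 needs -20; the known cells sum to -32, so (5,4) = 12.

12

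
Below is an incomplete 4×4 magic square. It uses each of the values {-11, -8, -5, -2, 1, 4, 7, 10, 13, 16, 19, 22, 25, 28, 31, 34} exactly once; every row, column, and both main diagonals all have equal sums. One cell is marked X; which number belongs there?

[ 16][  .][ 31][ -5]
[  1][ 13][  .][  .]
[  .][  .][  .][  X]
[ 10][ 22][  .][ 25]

The 16 entries sum to 184, so each line sums to 184/4 = 46.
Row 1 must total 46; the given cells sum to 42, so (1,2) = 4.
Using row 4: 10 + 22 + 25 + ? → (4,3) = 46 − 57 = -11.
From column 1, 46 − (16 + 1 + 10) gives (3,1) = 19.
From column 2, 46 − (4 + 13 + 22) gives (3,2) = 7.
The remaining cell in main diagonal is (3,3) = 46 − 54 = -8.
The remaining cell in anti-diagonal is (2,3) = 46 − 12 = 34.
Row 2 must total 46; the given cells sum to 48, so (2,4) = -2.
Row 3 must total 46; the given cells sum to 18, so (3,4) = 28.

28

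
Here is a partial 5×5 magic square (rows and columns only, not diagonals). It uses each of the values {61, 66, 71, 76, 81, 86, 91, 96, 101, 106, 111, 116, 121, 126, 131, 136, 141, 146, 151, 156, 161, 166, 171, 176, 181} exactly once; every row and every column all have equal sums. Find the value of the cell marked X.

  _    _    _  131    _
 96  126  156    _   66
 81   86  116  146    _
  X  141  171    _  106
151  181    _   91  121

111

The 25 entries sum to 3025, so each line sums to 3025/5 = 605.
Row 2 needs 605; the known cells sum to 444, so (2,4) = 161.
Using row 3: 81 + 86 + 116 + 146 + ? → (3,5) = 605 − 429 = 176.
Row 5: 151 + 181 + 91 + 121 + ? = 605, so (5,3) = 61.
Column 2 must total 605; the given cells sum to 534, so (1,2) = 71.
From column 3, 605 − (156 + 116 + 171 + 61) gives (1,3) = 101.
The remaining cell in column 4 is (4,4) = 605 − 529 = 76.
The remaining cell in column 5 is (1,5) = 605 − 469 = 136.
From row 1, 605 − (71 + 101 + 131 + 136) gives (1,1) = 166.
Row 4 must total 605; the given cells sum to 494, so (4,1) = 111.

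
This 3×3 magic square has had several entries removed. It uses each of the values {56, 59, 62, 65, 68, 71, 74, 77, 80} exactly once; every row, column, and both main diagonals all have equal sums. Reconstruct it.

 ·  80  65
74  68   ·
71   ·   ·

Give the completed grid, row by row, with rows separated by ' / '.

59 80 65 / 74 68 62 / 71 56 77

The 9 entries sum to 612, so each line sums to 612/3 = 204.
Row 1 must total 204; the given cells sum to 145, so (1,1) = 59.
Row 2 must total 204; the given cells sum to 142, so (2,3) = 62.
Column 2 needs 204; the known cells sum to 148, so (3,2) = 56.
The remaining cell in column 3 is (3,3) = 204 − 127 = 77.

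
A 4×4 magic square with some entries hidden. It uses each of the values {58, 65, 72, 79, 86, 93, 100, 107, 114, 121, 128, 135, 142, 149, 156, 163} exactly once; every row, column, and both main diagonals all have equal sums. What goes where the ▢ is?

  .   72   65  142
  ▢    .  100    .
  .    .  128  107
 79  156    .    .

114

The 16 entries sum to 1768, so each line sums to 1768/4 = 442.
From row 1, 442 − (72 + 65 + 142) gives (1,1) = 163.
From column 3, 442 − (65 + 100 + 128) gives (4,3) = 149.
The remaining cell in anti-diagonal is (3,2) = 442 − 321 = 121.
From row 3, 442 − (121 + 128 + 107) gives (3,1) = 86.
Row 4 must total 442; the given cells sum to 384, so (4,4) = 58.
Column 1: 163 + 86 + 79 + ? = 442, so (2,1) = 114.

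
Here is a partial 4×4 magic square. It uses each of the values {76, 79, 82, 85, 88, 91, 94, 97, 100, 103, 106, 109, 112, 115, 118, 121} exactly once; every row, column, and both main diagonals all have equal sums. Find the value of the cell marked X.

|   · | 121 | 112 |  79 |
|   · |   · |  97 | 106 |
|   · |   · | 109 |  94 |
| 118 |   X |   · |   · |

85

The 16 entries sum to 1576, so each line sums to 1576/4 = 394.
Using row 1: 121 + 112 + 79 + ? → (1,1) = 394 − 312 = 82.
Using column 3: 112 + 97 + 109 + ? → (4,3) = 394 − 318 = 76.
Column 4 must total 394; the given cells sum to 279, so (4,4) = 115.
Using main diagonal: 82 + 109 + 115 + ? → (2,2) = 394 − 306 = 88.
The remaining cell in anti-diagonal is (3,2) = 394 − 294 = 100.
From row 2, 394 − (88 + 97 + 106) gives (2,1) = 103.
Row 3 needs 394; the known cells sum to 303, so (3,1) = 91.
From row 4, 394 − (118 + 76 + 115) gives (4,2) = 85.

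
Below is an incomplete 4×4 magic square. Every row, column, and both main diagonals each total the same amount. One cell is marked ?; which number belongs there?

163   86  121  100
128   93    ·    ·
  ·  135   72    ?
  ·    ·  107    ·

149

Row 1 is complete and sums to 470; that is the magic constant.
Column 2 needs 470; the known cells sum to 314, so (4,2) = 156.
The remaining cell in column 3 is (2,3) = 470 − 300 = 170.
The remaining cell in main diagonal is (4,4) = 470 − 328 = 142.
From anti-diagonal, 470 − (100 + 170 + 135) gives (4,1) = 65.
Using row 2: 128 + 93 + 170 + ? → (2,4) = 470 − 391 = 79.
Column 1: 163 + 128 + 65 + ? = 470, so (3,1) = 114.
Column 4: 100 + 79 + 142 + ? = 470, so (3,4) = 149.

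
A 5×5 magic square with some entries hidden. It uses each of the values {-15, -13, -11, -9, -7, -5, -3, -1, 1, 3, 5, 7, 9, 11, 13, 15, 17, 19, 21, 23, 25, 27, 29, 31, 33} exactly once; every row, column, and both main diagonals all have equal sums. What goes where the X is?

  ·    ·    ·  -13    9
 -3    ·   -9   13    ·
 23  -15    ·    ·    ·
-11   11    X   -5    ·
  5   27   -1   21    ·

33

The 25 entries sum to 225, so each line sums to 225/5 = 45.
Row 5: 5 + 27 + (-1) + 21 + ? = 45, so (5,5) = -7.
Column 1 must total 45; the given cells sum to 14, so (1,1) = 31.
The remaining cell in column 4 is (3,4) = 45 − 16 = 29.
From anti-diagonal, 45 − (9 + 13 + 11 + 5) gives (3,3) = 7.
Row 3 must total 45; the given cells sum to 44, so (3,5) = 1.
Main diagonal needs 45; the known cells sum to 26, so (2,2) = 19.
The remaining cell in row 2 is (2,5) = 45 − 20 = 25.
Column 2 must total 45; the given cells sum to 42, so (1,2) = 3.
Column 5 must total 45; the given cells sum to 28, so (4,5) = 17.
The remaining cell in row 1 is (1,3) = 45 − 30 = 15.
The remaining cell in row 4 is (4,3) = 45 − 12 = 33.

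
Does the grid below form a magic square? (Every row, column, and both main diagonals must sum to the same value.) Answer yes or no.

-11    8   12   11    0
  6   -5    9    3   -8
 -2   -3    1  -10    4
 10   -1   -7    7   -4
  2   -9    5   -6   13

Row 1: -11 + 8 + 12 + 11 + 0 = 20.
Row 2: 6 + (-5) + 9 + 3 + (-8) = 5.
Row 3: -2 + (-3) + 1 + (-10) + 4 = -10.
Row 4: 10 + (-1) + (-7) + 7 + (-4) = 5.
Row 5: 2 + (-9) + 5 + (-6) + 13 = 5.
Column 1: -11 + 6 + (-2) + 10 + 2 = 5.
Column 2: 8 + (-5) + (-3) + (-1) + (-9) = -10.
Column 3: 12 + 9 + 1 + (-7) + 5 = 20.
Column 4: 11 + 3 + (-10) + 7 + (-6) = 5.
Column 5: 0 + (-8) + 4 + (-4) + 13 = 5.
Main diagonal: -11 + (-5) + 1 + 7 + 13 = 5.
Anti-diagonal: 0 + 3 + 1 + (-1) + 2 = 5.

No — row 3 sums to -10 but column 1 sums to 5.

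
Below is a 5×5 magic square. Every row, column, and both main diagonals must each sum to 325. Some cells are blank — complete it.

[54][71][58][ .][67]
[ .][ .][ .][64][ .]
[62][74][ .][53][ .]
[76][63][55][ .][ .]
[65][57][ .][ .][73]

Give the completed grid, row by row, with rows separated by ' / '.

Using row 1: 54 + 71 + 58 + 67 + ? → (1,4) = 325 − 250 = 75.
Column 1: 54 + 62 + 76 + 65 + ? = 325, so (2,1) = 68.
Column 2: 71 + 74 + 63 + 57 + ? = 325, so (2,2) = 60.
Using anti-diagonal: 67 + 64 + 63 + 65 + ? → (3,3) = 325 − 259 = 66.
The remaining cell in row 3 is (3,5) = 325 − 255 = 70.
From main diagonal, 325 − (54 + 60 + 66 + 73) gives (4,4) = 72.
From row 4, 325 − (76 + 63 + 55 + 72) gives (4,5) = 59.
The remaining cell in column 4 is (5,4) = 325 − 264 = 61.
Column 5: 67 + 70 + 59 + 73 + ? = 325, so (2,5) = 56.
Using row 2: 68 + 60 + 64 + 56 + ? → (2,3) = 325 − 248 = 77.
Row 5 needs 325; the known cells sum to 256, so (5,3) = 69.

54 71 58 75 67 / 68 60 77 64 56 / 62 74 66 53 70 / 76 63 55 72 59 / 65 57 69 61 73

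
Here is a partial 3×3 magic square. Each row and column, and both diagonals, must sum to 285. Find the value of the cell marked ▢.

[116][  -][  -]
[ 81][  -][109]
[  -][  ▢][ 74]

123

Using row 2: 81 + 109 + ? → (2,2) = 285 − 190 = 95.
Column 1: 116 + 81 + ? = 285, so (3,1) = 88.
The remaining cell in column 3 is (1,3) = 285 − 183 = 102.
Row 1 must total 285; the given cells sum to 218, so (1,2) = 67.
Row 3 needs 285; the known cells sum to 162, so (3,2) = 123.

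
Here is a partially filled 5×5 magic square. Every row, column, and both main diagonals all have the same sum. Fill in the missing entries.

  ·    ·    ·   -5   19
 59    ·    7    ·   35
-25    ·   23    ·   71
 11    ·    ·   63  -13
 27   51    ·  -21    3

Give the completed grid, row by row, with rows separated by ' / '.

43 67 -9 -5 19 / 59 -17 7 31 35 / -25 -1 23 47 71 / 11 15 39 63 -13 / 27 51 55 -21 3

Column 5 is already complete: 19 + 35 + 71 + -13 + 3 = 115, so that is the magic constant.
Using row 5: 27 + 51 + (-21) + 3 + ? → (5,3) = 115 − 60 = 55.
The remaining cell in column 1 is (1,1) = 115 − 72 = 43.
Main diagonal must total 115; the given cells sum to 132, so (2,2) = -17.
Using row 2: 59 + (-17) + 7 + 35 + ? → (2,4) = 115 − 84 = 31.
Column 4: -5 + 31 + 63 + (-21) + ? = 115, so (3,4) = 47.
Using anti-diagonal: 19 + 31 + 23 + 27 + ? → (4,2) = 115 − 100 = 15.
Row 3 needs 115; the known cells sum to 116, so (3,2) = -1.
Using row 4: 11 + 15 + 63 + (-13) + ? → (4,3) = 115 − 76 = 39.
From column 2, 115 − (-17 + (-1) + 15 + 51) gives (1,2) = 67.
Column 3 needs 115; the known cells sum to 124, so (1,3) = -9.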